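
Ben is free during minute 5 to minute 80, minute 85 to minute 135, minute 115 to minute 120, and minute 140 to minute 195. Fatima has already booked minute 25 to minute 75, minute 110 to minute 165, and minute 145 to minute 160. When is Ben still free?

A, merged: minute 5 to minute 80, minute 85 to minute 135, minute 140 to minute 195.
B, merged: minute 25 to minute 75, minute 110 to minute 165.
minute 5 to minute 80 with B removed leaves minute 5 to minute 25, minute 75 to minute 80.
minute 85 to minute 135 with B removed leaves minute 85 to minute 110.
minute 140 to minute 195 with B removed leaves minute 165 to minute 195.

minute 5 to minute 25, minute 75 to minute 80, minute 85 to minute 110, minute 165 to minute 195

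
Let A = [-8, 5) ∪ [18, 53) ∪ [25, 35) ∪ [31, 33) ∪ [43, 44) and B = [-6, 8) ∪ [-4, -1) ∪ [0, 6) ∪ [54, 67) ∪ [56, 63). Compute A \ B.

[-8, -6) ∪ [18, 53)

Merge the first list: [-8, 5), [18, 53).
Merge the second list: [-6, 8), [54, 67).
[-8, 5) minus B → [-8, -6).
[18, 53): no B overlap → unchanged.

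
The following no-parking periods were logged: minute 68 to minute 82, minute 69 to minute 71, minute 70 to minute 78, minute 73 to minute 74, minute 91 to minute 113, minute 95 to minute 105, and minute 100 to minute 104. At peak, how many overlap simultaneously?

3

At minute 70, 3 of the intervals are simultaneously active.
No point has more.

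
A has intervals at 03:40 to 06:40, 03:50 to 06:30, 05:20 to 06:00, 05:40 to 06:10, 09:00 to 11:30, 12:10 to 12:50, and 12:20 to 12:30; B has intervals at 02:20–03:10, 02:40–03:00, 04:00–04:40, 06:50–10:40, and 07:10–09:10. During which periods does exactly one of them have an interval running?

A, merged: 03:40–06:40, 09:00–11:30, 12:10–12:50.
B, merged: 02:20–03:10, 04:00–04:40, 06:50–10:40.
A \ B = 03:40–04:00, 04:40–06:40, 10:40–11:30, 12:10–12:50.
B \ A = 02:20–03:10, 06:50–09:00.
Union of the two gives the symmetric difference.

02:20–03:10, 03:40–04:00, 04:40–06:40, 06:50–09:00, 10:40–11:30, 12:10–12:50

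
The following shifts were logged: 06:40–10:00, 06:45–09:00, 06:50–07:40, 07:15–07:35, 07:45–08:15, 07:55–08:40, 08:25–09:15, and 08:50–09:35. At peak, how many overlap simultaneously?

4

Sweep endpoints in order; track running count of active intervals.
Peak of 4 reached at 07:15.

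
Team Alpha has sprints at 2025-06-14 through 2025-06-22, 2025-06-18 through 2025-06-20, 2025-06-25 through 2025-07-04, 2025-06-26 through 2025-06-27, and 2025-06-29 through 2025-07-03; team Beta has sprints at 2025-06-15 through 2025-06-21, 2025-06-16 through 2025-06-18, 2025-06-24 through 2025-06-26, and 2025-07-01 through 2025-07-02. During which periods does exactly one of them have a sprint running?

Merge the first list: 2025-06-14 through 2025-06-22, 2025-06-25 through 2025-07-04.
Merge the second list: 2025-06-15 through 2025-06-21, 2025-06-24 through 2025-06-26, 2025-07-01 through 2025-07-02.
A but not B: 2025-06-14 through 2025-06-14, 2025-06-22 through 2025-06-22, 2025-06-27 through 2025-06-30, 2025-07-03 through 2025-07-04.
B but not A: 2025-06-24 through 2025-06-24.
Combining gives A △ B.

2025-06-14 through 2025-06-14, 2025-06-22 through 2025-06-22, 2025-06-24 through 2025-06-24, 2025-06-27 through 2025-06-30, 2025-07-03 through 2025-07-04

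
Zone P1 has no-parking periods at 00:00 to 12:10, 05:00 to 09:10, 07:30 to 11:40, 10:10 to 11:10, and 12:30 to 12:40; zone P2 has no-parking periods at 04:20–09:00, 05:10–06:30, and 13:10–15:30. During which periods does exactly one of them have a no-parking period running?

00:00–04:20, 09:00–12:10, 12:30–12:40, 13:10–15:30

First set merges to 00:00–12:10, 12:30–12:40.
Second set merges to 04:20–09:00, 13:10–15:30.
A but not B: 00:00–04:20, 09:00–12:10, 12:30–12:40.
B but not A: 13:10–15:30.
Combining gives A △ B.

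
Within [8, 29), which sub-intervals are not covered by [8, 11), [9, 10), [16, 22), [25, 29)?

After merging, the occupied span is [8, 11), [16, 22), [25, 29).
Gaps within [8, 29): [11, 16), [22, 25).

[11, 16) ∪ [22, 25)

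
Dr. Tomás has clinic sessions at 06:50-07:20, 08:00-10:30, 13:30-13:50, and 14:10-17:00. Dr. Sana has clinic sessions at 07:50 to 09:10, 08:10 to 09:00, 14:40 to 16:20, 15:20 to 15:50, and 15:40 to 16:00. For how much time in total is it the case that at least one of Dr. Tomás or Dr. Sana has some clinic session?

6 h 20 min

B, merged: 07:50–09:10, 14:40–16:20.
A ∪ B = 06:50–07:20, 07:50–10:30, 13:30–13:50, 14:10–17:00.
Total: 30 min + 2 h 40 min + 20 min + 2 h 50 min = 6 h 20 min.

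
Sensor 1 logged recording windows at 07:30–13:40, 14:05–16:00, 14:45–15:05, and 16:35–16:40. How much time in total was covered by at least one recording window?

Merged: 07:30–13:40, 14:05–16:00, 16:35–16:40.
Lengths: 6 h 10 min + 1 h 55 min + 5 min = 8 h 10 min.

8 h 10 min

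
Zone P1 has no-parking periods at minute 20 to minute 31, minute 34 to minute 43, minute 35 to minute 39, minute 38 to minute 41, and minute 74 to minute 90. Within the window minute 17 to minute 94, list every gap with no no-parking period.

Covered (merged): minute 20 to minute 31, minute 34 to minute 43, minute 74 to minute 90.
Uncovered inside minute 17 to minute 94: minute 17 to minute 20, minute 31 to minute 34, minute 43 to minute 74, minute 90 to minute 94.

minute 17 to minute 20, minute 31 to minute 34, minute 43 to minute 74, minute 90 to minute 94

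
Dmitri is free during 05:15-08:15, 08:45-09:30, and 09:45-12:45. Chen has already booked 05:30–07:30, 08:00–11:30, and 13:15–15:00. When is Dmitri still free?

05:15–05:30, 07:30–08:00, 11:30–12:45

05:15–08:15 minus B → 05:15–05:30, 07:30–08:00.
08:45–09:30: fully covered by B → removed.
09:45–12:45 minus B → 11:30–12:45.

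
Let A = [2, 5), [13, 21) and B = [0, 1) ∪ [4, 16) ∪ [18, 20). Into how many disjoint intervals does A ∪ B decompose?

A ∪ B = [0, 1), [2, 21).
That is 2 disjoint pieces.

2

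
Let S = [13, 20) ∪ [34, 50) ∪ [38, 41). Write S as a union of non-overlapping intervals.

[34, 50) is disjoint → start new block.
[38, 41) overlaps/touches [34, 50) → extend to [34, 50).

[13, 20) ∪ [34, 50)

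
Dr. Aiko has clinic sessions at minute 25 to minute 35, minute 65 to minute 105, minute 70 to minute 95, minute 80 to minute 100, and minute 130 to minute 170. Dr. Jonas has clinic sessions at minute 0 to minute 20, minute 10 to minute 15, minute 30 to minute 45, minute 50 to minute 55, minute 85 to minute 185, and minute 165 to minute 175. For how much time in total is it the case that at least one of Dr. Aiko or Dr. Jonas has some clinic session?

165 minutes

First set merges to minute 25 to minute 35, minute 65 to minute 105, minute 130 to minute 170.
Second set merges to minute 0 to minute 20, minute 30 to minute 45, minute 50 to minute 55, minute 85 to minute 185.
A ∪ B = minute 0 to minute 20, minute 25 to minute 45, minute 50 to minute 55, minute 65 to minute 185.
Total: 20 minutes + 20 minutes + 5 minutes + 120 minutes = 165 minutes.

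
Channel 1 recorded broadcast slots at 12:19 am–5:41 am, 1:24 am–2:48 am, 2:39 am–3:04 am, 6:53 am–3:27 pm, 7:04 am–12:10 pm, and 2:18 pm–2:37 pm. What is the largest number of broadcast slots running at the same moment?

3

Walk the sorted start/end points keeping a running depth.
The depth first hits 3 at 2:39 am.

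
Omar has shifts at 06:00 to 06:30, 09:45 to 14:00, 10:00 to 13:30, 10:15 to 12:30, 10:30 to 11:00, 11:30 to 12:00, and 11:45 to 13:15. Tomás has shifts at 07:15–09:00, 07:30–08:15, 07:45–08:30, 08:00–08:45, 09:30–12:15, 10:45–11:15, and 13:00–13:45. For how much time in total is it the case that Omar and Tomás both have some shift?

First set merges to 06:00–06:30, 09:45–14:00.
Second set merges to 07:15–09:00, 09:30–12:15, 13:00–13:45.
A ∩ B = 09:45–12:15, 13:00–13:45.
Total: 2 h 30 min + 45 min = 3 h 15 min.

3 h 15 min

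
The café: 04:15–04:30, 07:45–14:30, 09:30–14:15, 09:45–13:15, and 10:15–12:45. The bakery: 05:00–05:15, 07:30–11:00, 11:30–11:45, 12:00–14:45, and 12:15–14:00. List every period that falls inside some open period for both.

Merge the first list: 04:15–04:30, 07:45–14:30.
Merge the second list: 05:00–05:15, 07:30–11:00, 11:30–11:45, 12:00–14:45.
04:15–04:30: no overlap with the second set.
07:45–14:30 meets the second set on 07:45–11:00, 11:30–11:45, 12:00–14:30.

07:45–11:00, 11:30–11:45, 12:00–14:30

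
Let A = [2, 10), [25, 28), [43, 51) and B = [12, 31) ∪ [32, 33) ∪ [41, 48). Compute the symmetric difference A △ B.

[2, 10) ∪ [12, 25) ∪ [28, 31) ∪ [32, 33) ∪ [41, 43) ∪ [48, 51)

A \ B = [2, 10), [48, 51).
B \ A = [12, 25), [28, 31), [32, 33), [41, 43).
Union of the two gives the symmetric difference.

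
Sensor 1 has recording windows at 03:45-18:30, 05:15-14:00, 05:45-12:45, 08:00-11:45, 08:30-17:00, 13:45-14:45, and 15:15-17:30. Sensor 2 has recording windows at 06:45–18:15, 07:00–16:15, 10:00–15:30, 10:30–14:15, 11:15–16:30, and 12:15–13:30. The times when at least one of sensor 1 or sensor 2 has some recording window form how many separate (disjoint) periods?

First set merges to 03:45–18:30.
Second set merges to 06:45–18:15.
A ∪ B = 03:45–18:30.
That is 1 disjoint piece.

1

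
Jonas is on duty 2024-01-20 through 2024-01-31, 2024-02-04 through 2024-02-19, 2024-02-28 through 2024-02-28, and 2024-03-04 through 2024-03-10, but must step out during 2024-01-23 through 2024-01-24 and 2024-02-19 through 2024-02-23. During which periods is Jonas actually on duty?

2024-01-20 through 2024-01-22, 2024-01-25 through 2024-01-31, 2024-02-04 through 2024-02-18, 2024-02-28 through 2024-02-28, 2024-03-04 through 2024-03-10

2024-01-20 through 2024-01-31 \ B = 2024-01-20 through 2024-01-22, 2024-01-25 through 2024-01-31.
2024-02-04 through 2024-02-19 \ B = 2024-02-04 through 2024-02-18.
2024-02-28 through 2024-02-28: nothing removed.
2024-03-04 through 2024-03-10: nothing removed.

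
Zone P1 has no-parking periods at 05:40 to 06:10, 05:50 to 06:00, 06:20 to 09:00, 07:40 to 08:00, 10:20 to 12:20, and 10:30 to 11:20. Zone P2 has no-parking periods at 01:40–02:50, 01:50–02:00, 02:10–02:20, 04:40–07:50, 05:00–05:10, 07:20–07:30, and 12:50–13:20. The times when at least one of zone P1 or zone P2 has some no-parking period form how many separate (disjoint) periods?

First set merges to 05:40-06:10, 06:20-09:00, 10:20-12:20.
Second set merges to 01:40-02:50, 04:40-07:50, 12:50-13:20.
A ∪ B = 01:40-02:50, 04:40-09:00, 10:20-12:20, 12:50-13:20.
That is 4 disjoint pieces.

4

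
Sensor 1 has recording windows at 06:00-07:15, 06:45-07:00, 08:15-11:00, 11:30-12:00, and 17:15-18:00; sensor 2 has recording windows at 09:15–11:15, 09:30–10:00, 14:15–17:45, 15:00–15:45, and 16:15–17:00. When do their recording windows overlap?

09:15-11:00, 17:15-17:45

Merge the first list: 06:00-07:15, 08:15-11:00, 11:30-12:00, 17:15-18:00.
Merge the second list: 09:15-11:15, 14:15-17:45.
06:00-07:15 falls entirely outside B.
08:15-11:00 overlaps B on 09:15-11:00.
11:30-12:00 falls entirely outside B.
17:15-18:00 overlaps B on 17:15-17:45.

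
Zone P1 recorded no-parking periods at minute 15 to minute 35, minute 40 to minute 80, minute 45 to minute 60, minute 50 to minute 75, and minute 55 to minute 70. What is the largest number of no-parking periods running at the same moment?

At minute 55, 4 of the intervals are simultaneously active.
No point has more.

4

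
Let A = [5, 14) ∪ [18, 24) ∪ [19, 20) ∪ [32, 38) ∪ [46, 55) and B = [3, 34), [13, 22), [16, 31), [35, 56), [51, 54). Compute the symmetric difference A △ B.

Merge the first list: [5, 14), [18, 24), [32, 38), [46, 55).
Merge the second list: [3, 34), [35, 56).
A \ B = [34, 35).
B \ A = [3, 5), [14, 18), [24, 32), [38, 46), [55, 56).
Union of the two gives the symmetric difference.

[3, 5) ∪ [14, 18) ∪ [24, 32) ∪ [34, 35) ∪ [38, 46) ∪ [55, 56)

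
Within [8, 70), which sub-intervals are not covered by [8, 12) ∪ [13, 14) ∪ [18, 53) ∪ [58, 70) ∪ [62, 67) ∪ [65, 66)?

[12, 13) ∪ [14, 18) ∪ [53, 58)

The merged coverage is [8, 12), [13, 14), [18, 53), [58, 70).
Uncovered inside [8, 70): [12, 13), [14, 18), [53, 58).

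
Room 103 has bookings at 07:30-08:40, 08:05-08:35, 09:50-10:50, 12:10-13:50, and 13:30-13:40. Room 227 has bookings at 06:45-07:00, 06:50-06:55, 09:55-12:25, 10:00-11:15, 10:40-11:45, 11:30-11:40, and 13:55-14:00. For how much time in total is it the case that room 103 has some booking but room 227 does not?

A, merged: 07:30-08:40, 09:50-10:50, 12:10-13:50.
B, merged: 06:45-07:00, 09:55-12:25, 13:55-14:00.
A \ B = 07:30-08:40, 09:50-09:55, 12:25-13:50.
Total: 1 h 10 min + 5 min + 1 h 25 min = 2 h 40 min.

2 h 40 min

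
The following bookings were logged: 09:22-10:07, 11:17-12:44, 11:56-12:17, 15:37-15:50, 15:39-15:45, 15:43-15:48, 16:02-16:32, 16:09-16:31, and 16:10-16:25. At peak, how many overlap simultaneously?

3

At 15:43, 3 of the intervals are simultaneously active.
No point has more.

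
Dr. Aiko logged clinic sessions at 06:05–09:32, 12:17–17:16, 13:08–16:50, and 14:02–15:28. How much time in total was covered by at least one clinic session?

Merged: 06:05-09:32, 12:17-17:16.
Lengths: 3 h 27 min + 4 h 59 min = 8 h 26 min.

8 h 26 min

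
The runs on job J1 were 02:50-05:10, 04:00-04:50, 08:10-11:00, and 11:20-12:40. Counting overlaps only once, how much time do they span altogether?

Merged: 02:50–05:10, 08:10–11:00, 11:20–12:40.
Lengths: 2 h 20 min + 2 h 50 min + 1 h 20 min = 6 h 30 min.

6 h 30 min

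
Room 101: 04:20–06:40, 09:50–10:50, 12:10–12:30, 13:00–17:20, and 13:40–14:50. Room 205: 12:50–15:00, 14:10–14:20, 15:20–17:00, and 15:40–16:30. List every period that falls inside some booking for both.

Merge the first list: 04:20-06:40, 09:50-10:50, 12:10-12:30, 13:00-17:20.
Merge the second list: 12:50-15:00, 15:20-17:00.
04:20-06:40 meets no B interval.
09:50-10:50 meets no B interval.
12:10-12:30 meets no B interval.
13:00-17:20 ∩ B → 13:00-15:00, 15:20-17:00.

13:00-15:00, 15:20-17:00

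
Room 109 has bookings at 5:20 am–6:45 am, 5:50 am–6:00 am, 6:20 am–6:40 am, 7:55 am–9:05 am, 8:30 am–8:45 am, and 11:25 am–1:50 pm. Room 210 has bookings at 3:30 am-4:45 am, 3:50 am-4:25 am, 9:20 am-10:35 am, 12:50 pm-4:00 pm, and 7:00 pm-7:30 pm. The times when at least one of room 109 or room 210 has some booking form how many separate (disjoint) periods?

6

First set merges to 5:20 am-6:45 am, 7:55 am-9:05 am, 11:25 am-1:50 pm.
Second set merges to 3:30 am-4:45 am, 9:20 am-10:35 am, 12:50 pm-4:00 pm, 7:00 pm-7:30 pm.
A ∪ B = 3:30 am-4:45 am, 5:20 am-6:45 am, 7:55 am-9:05 am, 9:20 am-10:35 am, 11:25 am-4:00 pm, 7:00 pm-7:30 pm.
That is 6 disjoint pieces.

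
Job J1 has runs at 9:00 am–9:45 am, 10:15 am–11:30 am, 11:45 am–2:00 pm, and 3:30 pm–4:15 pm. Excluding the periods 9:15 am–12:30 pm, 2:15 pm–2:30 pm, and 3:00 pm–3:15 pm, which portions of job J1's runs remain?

9:00 am-9:15 am, 12:30 pm-2:00 pm, 3:30 pm-4:15 pm

9:00 am-9:45 am with B removed leaves 9:00 am-9:15 am.
10:15 am-11:30 am lies entirely inside B → drops out.
11:45 am-2:00 pm with B removed leaves 12:30 pm-2:00 pm.
3:30 pm-4:15 pm is untouched.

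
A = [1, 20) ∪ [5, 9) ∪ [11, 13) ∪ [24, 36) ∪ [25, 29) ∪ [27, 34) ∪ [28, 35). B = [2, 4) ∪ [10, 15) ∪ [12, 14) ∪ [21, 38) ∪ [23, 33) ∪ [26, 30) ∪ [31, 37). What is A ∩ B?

A, merged: [1, 20), [24, 36).
B, merged: [2, 4), [10, 15), [21, 38).
[1, 20) meets the second set on [2, 4), [10, 15).
[24, 36) meets the second set on [24, 36).

[2, 4) ∪ [10, 15) ∪ [24, 36)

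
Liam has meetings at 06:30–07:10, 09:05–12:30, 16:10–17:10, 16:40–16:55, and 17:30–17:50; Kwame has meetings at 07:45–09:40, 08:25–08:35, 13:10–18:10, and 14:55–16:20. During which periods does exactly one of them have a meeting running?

First set merges to 06:30–07:10, 09:05–12:30, 16:10–17:10, 17:30–17:50.
Second set merges to 07:45–09:40, 13:10–18:10.
A \ B = 06:30–07:10, 09:40–12:30.
B \ A = 07:45–09:05, 13:10–16:10, 17:10–17:30, 17:50–18:10.
Union of the two gives the symmetric difference.

06:30–07:10, 07:45–09:05, 09:40–12:30, 13:10–16:10, 17:10–17:30, 17:50–18:10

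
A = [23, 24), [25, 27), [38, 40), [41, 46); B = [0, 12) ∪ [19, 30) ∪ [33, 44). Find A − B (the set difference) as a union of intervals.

[23, 24): fully covered by B → removed.
[25, 27): fully covered by B → removed.
[38, 40): fully covered by B → removed.
[41, 46) minus B → [44, 46).

[44, 46)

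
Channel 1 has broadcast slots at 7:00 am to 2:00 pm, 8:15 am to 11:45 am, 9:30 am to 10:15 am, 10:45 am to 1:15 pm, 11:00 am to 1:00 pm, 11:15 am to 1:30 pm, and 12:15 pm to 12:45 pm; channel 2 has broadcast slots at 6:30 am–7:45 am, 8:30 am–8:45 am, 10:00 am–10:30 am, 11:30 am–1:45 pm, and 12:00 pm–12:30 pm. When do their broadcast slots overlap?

First set merges to 7:00 am–2:00 pm.
Second set merges to 6:30 am–7:45 am, 8:30 am–8:45 am, 10:00 am–10:30 am, 11:30 am–1:45 pm.
7:00 am–2:00 pm ∩ B → 7:00 am–7:45 am, 8:30 am–8:45 am, 10:00 am–10:30 am, 11:30 am–1:45 pm.

7:00 am–7:45 am, 8:30 am–8:45 am, 10:00 am–10:30 am, 11:30 am–1:45 pm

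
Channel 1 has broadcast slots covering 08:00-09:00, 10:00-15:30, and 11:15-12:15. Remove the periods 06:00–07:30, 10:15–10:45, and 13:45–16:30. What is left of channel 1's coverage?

Merge the first list: 08:00-09:00, 10:00-15:30.
08:00-09:00: nothing removed.
10:00-15:30 \ B = 10:00-10:15, 10:45-13:45.

08:00-09:00, 10:00-10:15, 10:45-13:45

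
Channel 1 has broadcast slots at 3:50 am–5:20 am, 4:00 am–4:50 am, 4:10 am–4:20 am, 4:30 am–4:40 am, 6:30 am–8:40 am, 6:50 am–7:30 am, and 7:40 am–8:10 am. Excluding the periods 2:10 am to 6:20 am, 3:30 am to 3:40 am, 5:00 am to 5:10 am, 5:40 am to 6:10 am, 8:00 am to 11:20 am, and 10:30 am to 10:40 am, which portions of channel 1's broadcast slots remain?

6:30 am–8:00 am

A, merged: 3:50 am–5:20 am, 6:30 am–8:40 am.
B, merged: 2:10 am–6:20 am, 8:00 am–11:20 am.
3:50 am–5:20 am: fully covered by B → removed.
6:30 am–8:40 am minus B → 6:30 am–8:00 am.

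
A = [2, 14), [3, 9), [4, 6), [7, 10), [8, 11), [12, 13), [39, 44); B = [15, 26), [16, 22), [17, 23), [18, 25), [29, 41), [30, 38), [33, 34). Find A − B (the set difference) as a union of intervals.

Merge the first list: [2, 14), [39, 44).
Merge the second list: [15, 26), [29, 41).
[2, 14): no B overlap → unchanged.
[39, 44) minus B → [41, 44).

[2, 14) ∪ [41, 44)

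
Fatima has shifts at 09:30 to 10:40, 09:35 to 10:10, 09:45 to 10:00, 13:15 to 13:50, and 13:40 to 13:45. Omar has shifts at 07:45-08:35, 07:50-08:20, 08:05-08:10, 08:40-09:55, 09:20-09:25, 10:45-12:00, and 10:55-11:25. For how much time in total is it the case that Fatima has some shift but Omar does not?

1 h 20 min

Merge the first list: 09:30–10:40, 13:15–13:50.
Merge the second list: 07:45–08:35, 08:40–09:55, 10:45–12:00.
A \ B = 09:55–10:40, 13:15–13:50.
Total: 45 min + 35 min = 1 h 20 min.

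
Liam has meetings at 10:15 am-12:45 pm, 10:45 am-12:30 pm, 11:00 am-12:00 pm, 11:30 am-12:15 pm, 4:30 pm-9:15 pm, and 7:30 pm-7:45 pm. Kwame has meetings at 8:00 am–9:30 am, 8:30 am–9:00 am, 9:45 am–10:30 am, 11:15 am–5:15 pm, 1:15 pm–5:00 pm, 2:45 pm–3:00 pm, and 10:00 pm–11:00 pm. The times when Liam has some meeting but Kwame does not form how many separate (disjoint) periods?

First set merges to 10:15 am–12:45 pm, 4:30 pm–9:15 pm.
Second set merges to 8:00 am–9:30 am, 9:45 am–10:30 am, 11:15 am–5:15 pm, 10:00 pm–11:00 pm.
A \ B = 10:30 am–11:15 am, 5:15 pm–9:15 pm.
That is 2 disjoint pieces.

2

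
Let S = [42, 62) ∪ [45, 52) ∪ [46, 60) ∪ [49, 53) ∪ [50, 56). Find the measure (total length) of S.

20

Merged: [42, 62).
Length: 20.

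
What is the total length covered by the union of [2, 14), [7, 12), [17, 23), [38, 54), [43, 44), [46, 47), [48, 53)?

Merged: [2, 14), [17, 23), [38, 54).
Lengths: 12 + 6 + 16 = 34.

34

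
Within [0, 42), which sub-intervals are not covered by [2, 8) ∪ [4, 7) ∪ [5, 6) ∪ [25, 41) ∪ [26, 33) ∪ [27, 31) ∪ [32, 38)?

Covered (merged): [2, 8), [25, 41).
Gaps within [0, 42): [0, 2), [8, 25), [41, 42).

[0, 2) ∪ [8, 25) ∪ [41, 42)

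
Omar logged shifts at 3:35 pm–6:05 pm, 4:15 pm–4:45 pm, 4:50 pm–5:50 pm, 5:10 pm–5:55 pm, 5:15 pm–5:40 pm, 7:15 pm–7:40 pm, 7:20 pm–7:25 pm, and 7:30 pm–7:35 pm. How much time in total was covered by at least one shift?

Merged: 3:35 pm–6:05 pm, 7:15 pm–7:40 pm.
Lengths: 2 h 30 min + 25 min = 2 h 55 min.

2 h 55 min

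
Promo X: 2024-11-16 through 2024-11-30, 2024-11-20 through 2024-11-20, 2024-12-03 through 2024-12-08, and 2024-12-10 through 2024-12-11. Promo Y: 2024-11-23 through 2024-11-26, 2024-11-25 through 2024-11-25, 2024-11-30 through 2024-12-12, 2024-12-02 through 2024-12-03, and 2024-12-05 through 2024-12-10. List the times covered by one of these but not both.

2024-11-16 through 2024-11-22, 2024-11-27 through 2024-11-29, 2024-12-01 through 2024-12-02, 2024-12-09 through 2024-12-09, 2024-12-12 through 2024-12-12

First set merges to 2024-11-16 through 2024-11-30, 2024-12-03 through 2024-12-08, 2024-12-10 through 2024-12-11.
Second set merges to 2024-11-23 through 2024-11-26, 2024-11-30 through 2024-12-12.
A \ B = 2024-11-16 through 2024-11-22, 2024-11-27 through 2024-11-29.
B \ A = 2024-12-01 through 2024-12-02, 2024-12-09 through 2024-12-09, 2024-12-12 through 2024-12-12.
Union of the two gives the symmetric difference.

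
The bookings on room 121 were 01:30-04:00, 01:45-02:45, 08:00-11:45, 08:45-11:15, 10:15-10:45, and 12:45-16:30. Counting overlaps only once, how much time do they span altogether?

Merged: 01:30–04:00, 08:00–11:45, 12:45–16:30.
Lengths: 2 h 30 min + 3 h 45 min + 3 h 45 min = 10 h.

10 h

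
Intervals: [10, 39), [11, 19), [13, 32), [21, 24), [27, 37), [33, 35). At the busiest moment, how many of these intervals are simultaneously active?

Walk the sorted start/end points keeping a running depth.
The depth first hits 3 at 13.

3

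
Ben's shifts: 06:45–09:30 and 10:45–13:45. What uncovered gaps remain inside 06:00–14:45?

06:00–06:45, 09:30–10:45, 13:45–14:45

The merged coverage is 06:45–09:30, 10:45–13:45.
Uncovered inside 06:00–14:45: 06:00–06:45, 09:30–10:45, 13:45–14:45.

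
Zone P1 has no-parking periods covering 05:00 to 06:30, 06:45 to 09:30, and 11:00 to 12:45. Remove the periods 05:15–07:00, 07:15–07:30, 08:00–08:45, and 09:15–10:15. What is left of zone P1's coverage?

05:00-06:30 minus B → 05:00-05:15.
06:45-09:30 minus B → 07:00-07:15, 07:30-08:00, 08:45-09:15.
11:00-12:45: no B overlap → unchanged.

05:00-05:15, 07:00-07:15, 07:30-08:00, 08:45-09:15, 11:00-12:45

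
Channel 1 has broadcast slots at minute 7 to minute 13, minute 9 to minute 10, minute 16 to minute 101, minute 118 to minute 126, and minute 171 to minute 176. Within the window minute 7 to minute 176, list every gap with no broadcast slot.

minute 13 to minute 16, minute 101 to minute 118, minute 126 to minute 171

Covered (merged): minute 7 to minute 13, minute 16 to minute 101, minute 118 to minute 126, minute 171 to minute 176.
Complement within minute 7 to minute 176: minute 13 to minute 16, minute 101 to minute 118, minute 126 to minute 171.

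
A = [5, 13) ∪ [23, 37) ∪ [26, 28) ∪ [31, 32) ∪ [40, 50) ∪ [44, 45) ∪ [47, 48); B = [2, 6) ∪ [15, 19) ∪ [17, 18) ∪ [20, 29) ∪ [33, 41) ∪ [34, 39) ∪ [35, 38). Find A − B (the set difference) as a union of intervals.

Merge the first list: [5, 13), [23, 37), [40, 50).
Merge the second list: [2, 6), [15, 19), [20, 29), [33, 41).
[5, 13) \ B = [6, 13).
[23, 37) \ B = [29, 33).
[40, 50) \ B = [41, 50).

[6, 13) ∪ [29, 33) ∪ [41, 50)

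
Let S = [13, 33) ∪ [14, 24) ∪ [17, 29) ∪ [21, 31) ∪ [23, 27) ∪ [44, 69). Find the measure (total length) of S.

Merged: [13, 33), [44, 69).
Lengths: 20 + 25 = 45.

45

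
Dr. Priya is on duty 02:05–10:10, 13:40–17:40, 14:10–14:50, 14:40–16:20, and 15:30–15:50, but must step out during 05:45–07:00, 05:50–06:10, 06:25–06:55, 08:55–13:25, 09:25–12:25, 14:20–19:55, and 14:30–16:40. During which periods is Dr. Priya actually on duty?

A, merged: 02:05–10:10, 13:40–17:40.
B, merged: 05:45–07:00, 08:55–13:25, 14:20–19:55.
02:05–10:10 with B removed leaves 02:05–05:45, 07:00–08:55.
13:40–17:40 with B removed leaves 13:40–14:20.

02:05–05:45, 07:00–08:55, 13:40–14:20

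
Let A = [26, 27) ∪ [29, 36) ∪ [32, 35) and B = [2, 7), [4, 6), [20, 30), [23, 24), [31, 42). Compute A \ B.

A, merged: [26, 27), [29, 36).
B, merged: [2, 7), [20, 30), [31, 42).
[26, 27): fully covered by B → removed.
[29, 36) minus B → [30, 31).

[30, 31)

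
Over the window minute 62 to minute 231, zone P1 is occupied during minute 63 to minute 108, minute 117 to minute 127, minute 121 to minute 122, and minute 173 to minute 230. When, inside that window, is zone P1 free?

The merged coverage is minute 63 to minute 108, minute 117 to minute 127, minute 173 to minute 230.
Complement within minute 62 to minute 231: minute 62 to minute 63, minute 108 to minute 117, minute 127 to minute 173, minute 230 to minute 231.

minute 62 to minute 63, minute 108 to minute 117, minute 127 to minute 173, minute 230 to minute 231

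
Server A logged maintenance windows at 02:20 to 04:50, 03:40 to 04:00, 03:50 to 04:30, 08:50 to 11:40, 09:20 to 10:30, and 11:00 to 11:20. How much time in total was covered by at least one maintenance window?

Merged: 02:20-04:50, 08:50-11:40.
Lengths: 2 h 30 min + 2 h 50 min = 5 h 20 min.

5 h 20 min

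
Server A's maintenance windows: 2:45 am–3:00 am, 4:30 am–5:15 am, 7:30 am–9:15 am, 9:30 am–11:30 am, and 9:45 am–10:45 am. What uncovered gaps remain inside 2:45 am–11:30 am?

Covered (merged): 2:45 am–3:00 am, 4:30 am–5:15 am, 7:30 am–9:15 am, 9:30 am–11:30 am.
Uncovered inside 2:45 am–11:30 am: 3:00 am–4:30 am, 5:15 am–7:30 am, 9:15 am–9:30 am.

3:00 am–4:30 am, 5:15 am–7:30 am, 9:15 am–9:30 am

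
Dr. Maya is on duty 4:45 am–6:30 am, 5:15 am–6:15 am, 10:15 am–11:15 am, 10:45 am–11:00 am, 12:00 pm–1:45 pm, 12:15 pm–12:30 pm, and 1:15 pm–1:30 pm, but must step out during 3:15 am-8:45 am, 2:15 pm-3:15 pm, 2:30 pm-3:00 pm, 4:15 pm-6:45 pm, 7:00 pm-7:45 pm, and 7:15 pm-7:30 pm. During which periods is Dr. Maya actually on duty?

Merge the first list: 4:45 am–6:30 am, 10:15 am–11:15 am, 12:00 pm–1:45 pm.
Merge the second list: 3:15 am–8:45 am, 2:15 pm–3:15 pm, 4:15 pm–6:45 pm, 7:00 pm–7:45 pm.
4:45 am–6:30 am: entirely removed.
10:15 am–11:15 am: nothing removed.
12:00 pm–1:45 pm: nothing removed.

10:15 am–11:15 am, 12:00 pm–1:45 pm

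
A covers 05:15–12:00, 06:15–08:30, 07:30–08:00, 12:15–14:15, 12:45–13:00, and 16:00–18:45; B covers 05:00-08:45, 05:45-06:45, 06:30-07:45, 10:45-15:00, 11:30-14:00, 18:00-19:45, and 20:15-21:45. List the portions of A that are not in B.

Merge the first list: 05:15–12:00, 12:15–14:15, 16:00–18:45.
Merge the second list: 05:00–08:45, 10:45–15:00, 18:00–19:45, 20:15–21:45.
05:15–12:00 minus B → 08:45–10:45.
12:15–14:15: fully covered by B → removed.
16:00–18:45 minus B → 16:00–18:00.

08:45–10:45, 16:00–18:00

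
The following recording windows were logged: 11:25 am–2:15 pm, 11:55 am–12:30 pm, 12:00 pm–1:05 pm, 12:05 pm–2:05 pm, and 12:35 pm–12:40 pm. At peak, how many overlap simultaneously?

4

Walk the sorted start/end points keeping a running depth.
The depth first hits 4 at 12:05 pm.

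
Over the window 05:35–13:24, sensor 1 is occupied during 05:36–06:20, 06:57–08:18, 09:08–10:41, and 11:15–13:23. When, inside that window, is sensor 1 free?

05:35–05:36, 06:20–06:57, 08:18–09:08, 10:41–11:15, 13:23–13:24

The merged coverage is 05:36–06:20, 06:57–08:18, 09:08–10:41, 11:15–13:23.
Complement within 05:35–13:24: 05:35–05:36, 06:20–06:57, 08:18–09:08, 10:41–11:15, 13:23–13:24.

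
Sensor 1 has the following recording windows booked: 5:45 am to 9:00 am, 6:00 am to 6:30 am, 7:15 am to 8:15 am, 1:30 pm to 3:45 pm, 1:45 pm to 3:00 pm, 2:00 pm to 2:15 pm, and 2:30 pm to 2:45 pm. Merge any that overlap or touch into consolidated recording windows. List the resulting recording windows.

5:45 am–9:00 am, 1:30 pm–3:45 pm

6:00 am–6:30 am overlaps/touches 5:45 am–9:00 am → extend to 5:45 am–9:00 am.
7:15 am–8:15 am overlaps/touches 5:45 am–9:00 am → extend to 5:45 am–9:00 am.
1:30 pm–3:45 pm is disjoint → start new block.
1:45 pm–3:00 pm overlaps/touches 1:30 pm–3:45 pm → extend to 1:30 pm–3:45 pm.
2:00 pm–2:15 pm overlaps/touches 1:30 pm–3:45 pm → extend to 1:30 pm–3:45 pm.
2:30 pm–2:45 pm overlaps/touches 1:30 pm–3:45 pm → extend to 1:30 pm–3:45 pm.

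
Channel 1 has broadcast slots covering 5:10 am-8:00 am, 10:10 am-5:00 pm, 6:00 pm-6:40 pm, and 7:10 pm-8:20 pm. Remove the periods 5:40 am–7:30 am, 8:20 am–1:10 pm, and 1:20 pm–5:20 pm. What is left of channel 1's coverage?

5:10 am–8:00 am \ B = 5:10 am–5:40 am, 7:30 am–8:00 am.
10:10 am–5:00 pm \ B = 1:10 pm–1:20 pm.
6:00 pm–6:40 pm: nothing removed.
7:10 pm–8:20 pm: nothing removed.

5:10 am–5:40 am, 7:30 am–8:00 am, 1:10 pm–1:20 pm, 6:00 pm–6:40 pm, 7:10 pm–8:20 pm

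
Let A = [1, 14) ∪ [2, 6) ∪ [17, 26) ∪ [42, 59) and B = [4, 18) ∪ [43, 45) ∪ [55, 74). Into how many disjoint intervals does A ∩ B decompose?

A, merged: [1, 14), [17, 26), [42, 59).
A ∩ B = [4, 14), [17, 18), [43, 45), [55, 59).
That is 4 disjoint pieces.

4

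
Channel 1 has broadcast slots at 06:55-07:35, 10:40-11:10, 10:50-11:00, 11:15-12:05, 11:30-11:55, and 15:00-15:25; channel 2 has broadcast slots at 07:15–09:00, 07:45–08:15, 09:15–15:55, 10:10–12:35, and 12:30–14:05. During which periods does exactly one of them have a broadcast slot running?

06:55-07:15, 07:35-09:00, 09:15-10:40, 11:10-11:15, 12:05-15:00, 15:25-15:55

A, merged: 06:55-07:35, 10:40-11:10, 11:15-12:05, 15:00-15:25.
B, merged: 07:15-09:00, 09:15-15:55.
A \ B = 06:55-07:15.
B \ A = 07:35-09:00, 09:15-10:40, 11:10-11:15, 12:05-15:00, 15:25-15:55.
Union of the two gives the symmetric difference.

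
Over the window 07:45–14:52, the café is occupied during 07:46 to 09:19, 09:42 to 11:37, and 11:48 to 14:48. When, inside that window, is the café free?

07:45-07:46, 09:19-09:42, 11:37-11:48, 14:48-14:52

After merging, the occupied span is 07:46-09:19, 09:42-11:37, 11:48-14:48.
Gaps within 07:45-14:52: 07:45-07:46, 09:19-09:42, 11:37-11:48, 14:48-14:52.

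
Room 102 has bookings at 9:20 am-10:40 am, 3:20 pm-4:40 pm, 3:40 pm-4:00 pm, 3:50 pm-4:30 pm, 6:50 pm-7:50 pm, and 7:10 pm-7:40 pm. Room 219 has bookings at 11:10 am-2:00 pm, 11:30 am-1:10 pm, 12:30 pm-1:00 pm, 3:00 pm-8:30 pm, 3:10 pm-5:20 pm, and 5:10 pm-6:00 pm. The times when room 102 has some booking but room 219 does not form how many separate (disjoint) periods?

First set merges to 9:20 am–10:40 am, 3:20 pm–4:40 pm, 6:50 pm–7:50 pm.
Second set merges to 11:10 am–2:00 pm, 3:00 pm–8:30 pm.
A \ B = 9:20 am–10:40 am.
That is 1 disjoint piece.

1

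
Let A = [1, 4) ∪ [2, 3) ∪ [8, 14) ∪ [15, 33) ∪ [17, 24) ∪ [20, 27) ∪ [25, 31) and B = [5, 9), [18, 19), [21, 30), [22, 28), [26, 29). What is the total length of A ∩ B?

A, merged: [1, 4), [8, 14), [15, 33).
B, merged: [5, 9), [18, 19), [21, 30).
A ∩ B = [8, 9), [18, 19), [21, 30).
Total: 1 + 1 + 9 = 11.

11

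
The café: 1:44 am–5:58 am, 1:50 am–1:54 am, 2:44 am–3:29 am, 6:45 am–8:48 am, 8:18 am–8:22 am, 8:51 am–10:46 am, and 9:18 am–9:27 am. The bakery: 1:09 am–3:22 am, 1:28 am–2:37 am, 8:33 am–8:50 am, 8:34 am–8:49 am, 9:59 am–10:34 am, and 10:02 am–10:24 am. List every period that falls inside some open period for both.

Merge the first list: 1:44 am–5:58 am, 6:45 am–8:48 am, 8:51 am–10:46 am.
Merge the second list: 1:09 am–3:22 am, 8:33 am–8:50 am, 9:59 am–10:34 am.
1:44 am–5:58 am overlaps B on 1:44 am–3:22 am.
6:45 am–8:48 am overlaps B on 8:33 am–8:48 am.
8:51 am–10:46 am overlaps B on 9:59 am–10:34 am.

1:44 am–3:22 am, 8:33 am–8:48 am, 9:59 am–10:34 am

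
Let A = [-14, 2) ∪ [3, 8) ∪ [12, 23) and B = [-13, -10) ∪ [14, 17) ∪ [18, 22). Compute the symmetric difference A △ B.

[-14, -13) ∪ [-10, 2) ∪ [3, 8) ∪ [12, 14) ∪ [17, 18) ∪ [22, 23)

Only in the first: [-14, -13), [-10, 2), [3, 8), [12, 14), [17, 18), [22, 23).
Only in the second: none.
Together these are the periods covered by exactly one.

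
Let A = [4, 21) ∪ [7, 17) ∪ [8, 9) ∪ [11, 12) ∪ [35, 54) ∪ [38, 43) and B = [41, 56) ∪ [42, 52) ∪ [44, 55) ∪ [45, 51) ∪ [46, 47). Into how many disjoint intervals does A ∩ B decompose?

1

First set merges to [4, 21), [35, 54).
Second set merges to [41, 56).
A ∩ B = [41, 54).
That is 1 disjoint piece.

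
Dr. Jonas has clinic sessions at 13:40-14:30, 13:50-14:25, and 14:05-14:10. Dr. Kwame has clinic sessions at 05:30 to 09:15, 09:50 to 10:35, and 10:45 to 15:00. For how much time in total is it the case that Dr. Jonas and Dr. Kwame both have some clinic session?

Merge the first list: 13:40-14:30.
A ∩ B = 13:40-14:30.
Total: 50 min.

50 min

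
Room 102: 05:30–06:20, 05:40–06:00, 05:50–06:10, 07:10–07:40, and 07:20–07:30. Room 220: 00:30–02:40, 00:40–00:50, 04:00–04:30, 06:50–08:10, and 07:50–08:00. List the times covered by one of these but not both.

00:30–02:40, 04:00–04:30, 05:30–06:20, 06:50–07:10, 07:40–08:10

Merge the first list: 05:30–06:20, 07:10–07:40.
Merge the second list: 00:30–02:40, 04:00–04:30, 06:50–08:10.
A \ B = 05:30–06:20.
B \ A = 00:30–02:40, 04:00–04:30, 06:50–07:10, 07:40–08:10.
Union of the two gives the symmetric difference.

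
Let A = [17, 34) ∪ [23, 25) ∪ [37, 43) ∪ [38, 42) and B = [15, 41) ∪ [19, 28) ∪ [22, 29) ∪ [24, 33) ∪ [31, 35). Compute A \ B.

First set merges to [17, 34), [37, 43).
Second set merges to [15, 41).
[17, 34): entirely removed.
[37, 43) \ B = [41, 43).

[41, 43)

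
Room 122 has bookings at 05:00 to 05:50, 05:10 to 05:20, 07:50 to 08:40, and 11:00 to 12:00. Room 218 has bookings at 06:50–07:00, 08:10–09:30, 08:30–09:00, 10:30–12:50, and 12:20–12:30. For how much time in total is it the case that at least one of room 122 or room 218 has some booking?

A, merged: 05:00–05:50, 07:50–08:40, 11:00–12:00.
B, merged: 06:50–07:00, 08:10–09:30, 10:30–12:50.
A ∪ B = 05:00–05:50, 06:50–07:00, 07:50–09:30, 10:30–12:50.
Total: 50 min + 10 min + 1 h 40 min + 2 h 20 min = 5 h.

5 h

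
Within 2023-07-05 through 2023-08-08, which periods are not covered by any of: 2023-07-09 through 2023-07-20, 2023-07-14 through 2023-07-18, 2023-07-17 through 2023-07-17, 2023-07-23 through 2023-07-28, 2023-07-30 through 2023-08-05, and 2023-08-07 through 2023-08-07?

The merged coverage is 2023-07-09 through 2023-07-20, 2023-07-23 through 2023-07-28, 2023-07-30 through 2023-08-05, 2023-08-07 through 2023-08-07.
Uncovered inside 2023-07-05 through 2023-08-08: 2023-07-05 through 2023-07-08, 2023-07-21 through 2023-07-22, 2023-07-29 through 2023-07-29, 2023-08-06 through 2023-08-06, 2023-08-08 through 2023-08-08.

2023-07-05 through 2023-07-08, 2023-07-21 through 2023-07-22, 2023-07-29 through 2023-07-29, 2023-08-06 through 2023-08-06, 2023-08-08 through 2023-08-08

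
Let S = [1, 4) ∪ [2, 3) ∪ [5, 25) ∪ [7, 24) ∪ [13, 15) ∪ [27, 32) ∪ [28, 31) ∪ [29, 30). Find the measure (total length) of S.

Merged: [1, 4), [5, 25), [27, 32).
Lengths: 3 + 20 + 5 = 28.

28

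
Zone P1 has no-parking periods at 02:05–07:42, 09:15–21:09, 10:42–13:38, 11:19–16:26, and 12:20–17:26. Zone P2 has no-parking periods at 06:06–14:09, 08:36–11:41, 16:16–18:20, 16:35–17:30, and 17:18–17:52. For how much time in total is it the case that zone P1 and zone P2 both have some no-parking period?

First set merges to 02:05-07:42, 09:15-21:09.
Second set merges to 06:06-14:09, 16:16-18:20.
A ∩ B = 06:06-07:42, 09:15-14:09, 16:16-18:20.
Total: 1 h 36 min + 4 h 54 min + 2 h 4 min = 8 h 34 min.

8 h 34 min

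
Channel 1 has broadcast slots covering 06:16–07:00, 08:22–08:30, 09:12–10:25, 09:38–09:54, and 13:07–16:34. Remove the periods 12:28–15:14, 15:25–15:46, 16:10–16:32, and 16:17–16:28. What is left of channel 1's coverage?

First set merges to 06:16–07:00, 08:22–08:30, 09:12–10:25, 13:07–16:34.
Second set merges to 12:28–15:14, 15:25–15:46, 16:10–16:32.
06:16–07:00 is untouched.
08:22–08:30 is untouched.
09:12–10:25 is untouched.
13:07–16:34 with B removed leaves 15:14–15:25, 15:46–16:10, 16:32–16:34.

06:16–07:00, 08:22–08:30, 09:12–10:25, 15:14–15:25, 15:46–16:10, 16:32–16:34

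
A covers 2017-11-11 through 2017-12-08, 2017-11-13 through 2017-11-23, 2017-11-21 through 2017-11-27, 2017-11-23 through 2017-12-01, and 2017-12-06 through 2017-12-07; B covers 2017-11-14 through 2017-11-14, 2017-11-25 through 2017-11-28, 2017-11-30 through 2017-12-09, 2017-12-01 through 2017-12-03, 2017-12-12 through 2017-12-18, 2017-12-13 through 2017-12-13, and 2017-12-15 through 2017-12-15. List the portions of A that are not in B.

Merge the first list: 2017-11-11 through 2017-12-08.
Merge the second list: 2017-11-14 through 2017-11-14, 2017-11-25 through 2017-11-28, 2017-11-30 through 2017-12-09, 2017-12-12 through 2017-12-18.
2017-11-11 through 2017-12-08 with B removed leaves 2017-11-11 through 2017-11-13, 2017-11-15 through 2017-11-24, 2017-11-29 through 2017-11-29.

2017-11-11 through 2017-11-13, 2017-11-15 through 2017-11-24, 2017-11-29 through 2017-11-29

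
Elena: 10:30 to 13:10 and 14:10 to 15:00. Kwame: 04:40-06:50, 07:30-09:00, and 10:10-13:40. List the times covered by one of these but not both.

A but not B: 14:10–15:00.
B but not A: 04:40–06:50, 07:30–09:00, 10:10–10:30, 13:10–13:40.
Combining gives A △ B.

04:40–06:50, 07:30–09:00, 10:10–10:30, 13:10–13:40, 14:10–15:00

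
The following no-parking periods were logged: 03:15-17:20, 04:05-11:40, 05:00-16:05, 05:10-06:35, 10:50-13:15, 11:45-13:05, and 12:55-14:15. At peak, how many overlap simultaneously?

5

At 12:55, 5 of the intervals are simultaneously active.
No point has more.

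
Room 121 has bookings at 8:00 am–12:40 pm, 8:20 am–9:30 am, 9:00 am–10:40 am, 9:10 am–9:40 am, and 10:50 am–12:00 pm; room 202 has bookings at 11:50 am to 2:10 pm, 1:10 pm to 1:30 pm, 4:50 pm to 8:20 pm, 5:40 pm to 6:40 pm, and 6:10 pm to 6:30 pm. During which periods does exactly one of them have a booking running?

Merge the first list: 8:00 am-12:40 pm.
Merge the second list: 11:50 am-2:10 pm, 4:50 pm-8:20 pm.
A but not B: 8:00 am-11:50 am.
B but not A: 12:40 pm-2:10 pm, 4:50 pm-8:20 pm.
Combining gives A △ B.

8:00 am-11:50 am, 12:40 pm-2:10 pm, 4:50 pm-8:20 pm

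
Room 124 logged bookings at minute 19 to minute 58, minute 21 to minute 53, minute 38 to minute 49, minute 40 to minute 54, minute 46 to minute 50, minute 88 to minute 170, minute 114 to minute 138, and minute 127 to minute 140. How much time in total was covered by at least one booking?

121 minutes

Merged: minute 19 to minute 58, minute 88 to minute 170.
Lengths: 39 minutes + 82 minutes = 121 minutes.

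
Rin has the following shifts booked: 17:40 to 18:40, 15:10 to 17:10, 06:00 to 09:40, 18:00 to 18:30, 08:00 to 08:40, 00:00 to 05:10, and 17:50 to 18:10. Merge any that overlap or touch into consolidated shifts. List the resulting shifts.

Sort by start: 00:00–05:10, 06:00–09:40, 08:00–08:40, 15:10–17:10, 17:40–18:40, 17:50–18:10, 18:00–18:30.
06:00–09:40 is disjoint → start new block.
08:00–08:40 overlaps/touches 06:00–09:40 → extend to 06:00–09:40.
15:10–17:10 is disjoint → start new block.
17:40–18:40 is disjoint → start new block.
17:50–18:10 overlaps/touches 17:40–18:40 → extend to 17:40–18:40.
18:00–18:30 overlaps/touches 17:40–18:40 → extend to 17:40–18:40.

00:00–05:10, 06:00–09:40, 15:10–17:10, 17:40–18:40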